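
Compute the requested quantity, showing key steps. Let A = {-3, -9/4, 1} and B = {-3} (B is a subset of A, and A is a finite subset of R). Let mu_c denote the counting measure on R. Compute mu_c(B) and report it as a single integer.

Counting measure assigns mu_c(E) = |E| (number of elements) when E is finite.
B has 1 element(s), so mu_c(B) = 1.

1


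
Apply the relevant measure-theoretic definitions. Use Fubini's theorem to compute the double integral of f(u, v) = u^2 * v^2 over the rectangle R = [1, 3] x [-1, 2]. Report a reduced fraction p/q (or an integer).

f(u, v) is a tensor product of a function of u and a function of v, and both factors are bounded continuous (hence Lebesgue integrable) on the rectangle, so Fubini's theorem applies:
  integral_R f d(m x m) = (integral_a1^b1 u^2 du) * (integral_a2^b2 v^2 dv).
Inner integral in u: integral_{1}^{3} u^2 du = (3^3 - 1^3)/3
  = 26/3.
Inner integral in v: integral_{-1}^{2} v^2 dv = (2^3 - (-1)^3)/3
  = 3.
Product: (26/3) * (3) = 26.

26


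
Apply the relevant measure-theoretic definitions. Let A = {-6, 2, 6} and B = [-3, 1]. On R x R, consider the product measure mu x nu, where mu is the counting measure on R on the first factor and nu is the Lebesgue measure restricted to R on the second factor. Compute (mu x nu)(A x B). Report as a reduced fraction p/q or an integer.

For a measurable rectangle A x B, the product measure satisfies
  (mu x nu)(A x B) = mu(A) * nu(B).
  mu(A) = 3.
  nu(B) = 4.
  (mu x nu)(A x B) = 3 * 4 = 12.

12


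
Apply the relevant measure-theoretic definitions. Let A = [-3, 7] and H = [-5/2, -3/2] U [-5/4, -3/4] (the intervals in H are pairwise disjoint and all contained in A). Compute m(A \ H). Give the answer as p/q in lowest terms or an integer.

The ambient interval has length m(A) = 7 - (-3) = 10.
Since the holes are disjoint and sit inside A, by finite additivity
  m(H) = sum_i (b_i - a_i), and m(A \ H) = m(A) - m(H).
Computing the hole measures:
  m(H_1) = -3/2 - (-5/2) = 1.
  m(H_2) = -3/4 - (-5/4) = 1/2.
Summed: m(H) = 1 + 1/2 = 3/2.
So m(A \ H) = 10 - 3/2 = 17/2.

17/2


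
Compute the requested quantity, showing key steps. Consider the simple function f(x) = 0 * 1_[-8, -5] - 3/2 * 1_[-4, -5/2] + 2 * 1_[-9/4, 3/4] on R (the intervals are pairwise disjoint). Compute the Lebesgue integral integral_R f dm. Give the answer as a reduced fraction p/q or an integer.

For a simple function f = sum_i c_i * 1_{A_i} with disjoint A_i,
  integral f dm = sum_i c_i * m(A_i).
Lengths of the A_i:
  m(A_1) = -5 - (-8) = 3.
  m(A_2) = -5/2 - (-4) = 3/2.
  m(A_3) = 3/4 - (-9/4) = 3.
Contributions c_i * m(A_i):
  (0) * (3) = 0.
  (-3/2) * (3/2) = -9/4.
  (2) * (3) = 6.
Total: 0 - 9/4 + 6 = 15/4.

15/4


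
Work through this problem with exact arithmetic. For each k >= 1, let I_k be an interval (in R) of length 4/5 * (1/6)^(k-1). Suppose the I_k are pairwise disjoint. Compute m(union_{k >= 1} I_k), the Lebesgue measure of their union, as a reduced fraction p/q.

By countable additivity of the Lebesgue measure on pairwise disjoint measurable sets,
  m(union_{k >= 1} I_k) = sum_{k >= 1} m(I_k) = sum_{k >= 1} a * r^(k-1),
  with a = 4/5 and r = 1/6.
Since 0 < r = 1/6 < 1, the geometric series converges:
  sum_{k >= 1} a * r^(k-1) = a / (1 - r).
  = 4/5 / (1 - 1/6)
  = 4/5 / (5/6)
  = 24/25.

24/25


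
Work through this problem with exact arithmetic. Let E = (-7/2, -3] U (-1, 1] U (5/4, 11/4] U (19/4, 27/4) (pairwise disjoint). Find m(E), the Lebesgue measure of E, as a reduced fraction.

For pairwise disjoint intervals, m(union_i I_i) = sum_i m(I_i),
and m is invariant under swapping open/closed endpoints (single points have measure 0).
So m(E) = sum_i (b_i - a_i).
  I_1 has length -3 - (-7/2) = 1/2.
  I_2 has length 1 - (-1) = 2.
  I_3 has length 11/4 - 5/4 = 3/2.
  I_4 has length 27/4 - 19/4 = 2.
Summing:
  m(E) = 1/2 + 2 + 3/2 + 2 = 6.

6


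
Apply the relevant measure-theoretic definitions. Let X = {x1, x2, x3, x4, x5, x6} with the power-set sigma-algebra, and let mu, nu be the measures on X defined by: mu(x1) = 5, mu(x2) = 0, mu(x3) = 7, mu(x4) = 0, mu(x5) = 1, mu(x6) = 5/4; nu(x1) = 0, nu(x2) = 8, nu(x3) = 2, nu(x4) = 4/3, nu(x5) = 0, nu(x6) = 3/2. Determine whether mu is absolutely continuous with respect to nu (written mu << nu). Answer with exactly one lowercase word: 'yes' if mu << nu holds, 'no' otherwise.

mu << nu means: every nu-null measurable set is also mu-null; equivalently, for every atom x, if nu({x}) = 0 then mu({x}) = 0.
Checking each atom:
  x1: nu = 0, mu = 5 > 0 -> violates mu << nu.
  x2: nu = 8 > 0 -> no constraint.
  x3: nu = 2 > 0 -> no constraint.
  x4: nu = 4/3 > 0 -> no constraint.
  x5: nu = 0, mu = 1 > 0 -> violates mu << nu.
  x6: nu = 3/2 > 0 -> no constraint.
The atom(s) x1, x5 violate the condition (nu = 0 but mu > 0). Therefore mu is NOT absolutely continuous w.r.t. nu.

no


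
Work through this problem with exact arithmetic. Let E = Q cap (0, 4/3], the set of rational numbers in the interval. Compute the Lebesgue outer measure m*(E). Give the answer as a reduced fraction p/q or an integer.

E = Q cap (0, 4/3] is a subset of Q, which is countable. Enumerate Q = {q_1, q_2, ...}; for any eps > 0, cover q_k by the open interval (q_k - eps/2^(k+1), q_k + eps/2^(k+1)), of length eps/2^k. The total cover length is sum_{k>=1} eps/2^k = eps. Hence m*(E) <= m*(Q) <= eps for every eps > 0, and since outer measure is non-negative, m*(E) = 0.

0


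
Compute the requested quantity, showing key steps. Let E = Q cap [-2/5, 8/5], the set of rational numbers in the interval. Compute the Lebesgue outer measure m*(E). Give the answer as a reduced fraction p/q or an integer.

E = Q cap [-2/5, 8/5] is a subset of Q, which is countable. Enumerate Q = {q_1, q_2, ...}; for any eps > 0, cover q_k by the open interval (q_k - eps/2^(k+1), q_k + eps/2^(k+1)), of length eps/2^k. The total cover length is sum_{k>=1} eps/2^k = eps. Hence m*(E) <= m*(Q) <= eps for every eps > 0, and since outer measure is non-negative, m*(E) = 0.

0


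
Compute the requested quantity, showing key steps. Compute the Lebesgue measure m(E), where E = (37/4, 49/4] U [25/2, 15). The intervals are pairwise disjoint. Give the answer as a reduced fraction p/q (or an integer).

For pairwise disjoint intervals, m(union_i I_i) = sum_i m(I_i),
and m is invariant under swapping open/closed endpoints (single points have measure 0).
So m(E) = sum_i (b_i - a_i).
  I_1 has length 49/4 - 37/4 = 3.
  I_2 has length 15 - 25/2 = 5/2.
Summing:
  m(E) = 3 + 5/2 = 11/2.

11/2


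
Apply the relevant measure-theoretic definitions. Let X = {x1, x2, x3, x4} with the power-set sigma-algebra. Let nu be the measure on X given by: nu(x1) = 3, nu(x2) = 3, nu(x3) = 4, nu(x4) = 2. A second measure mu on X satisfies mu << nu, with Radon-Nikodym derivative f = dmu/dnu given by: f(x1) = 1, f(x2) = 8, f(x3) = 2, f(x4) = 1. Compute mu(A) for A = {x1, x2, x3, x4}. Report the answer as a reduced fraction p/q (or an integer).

By the defining property of the Radon-Nikodym derivative, for every measurable set A,
  mu(A) = integral_A f dnu.
Since nu is a discrete measure concentrated on the atoms of X, the integral over A reduces to the sum
  mu(A) = sum_{x in A} f(x) * nu({x}).
Computing each term:
  x1: f(x1) * nu(x1) = 1 * 3 = 3.
  x2: f(x2) * nu(x2) = 8 * 3 = 24.
  x3: f(x3) * nu(x3) = 2 * 4 = 8.
  x4: f(x4) * nu(x4) = 1 * 2 = 2.
Summing: mu(A) = 3 + 24 + 8 + 2 = 37.

37


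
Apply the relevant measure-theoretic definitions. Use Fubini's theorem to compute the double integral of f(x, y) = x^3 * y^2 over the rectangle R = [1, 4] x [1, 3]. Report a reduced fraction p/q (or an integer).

f(x, y) is a tensor product of a function of x and a function of y, and both factors are bounded continuous (hence Lebesgue integrable) on the rectangle, so Fubini's theorem applies:
  integral_R f d(m x m) = (integral_a1^b1 x^3 dx) * (integral_a2^b2 y^2 dy).
Inner integral in x: integral_{1}^{4} x^3 dx = (4^4 - 1^4)/4
  = 255/4.
Inner integral in y: integral_{1}^{3} y^2 dy = (3^3 - 1^3)/3
  = 26/3.
Product: (255/4) * (26/3) = 1105/2.

1105/2


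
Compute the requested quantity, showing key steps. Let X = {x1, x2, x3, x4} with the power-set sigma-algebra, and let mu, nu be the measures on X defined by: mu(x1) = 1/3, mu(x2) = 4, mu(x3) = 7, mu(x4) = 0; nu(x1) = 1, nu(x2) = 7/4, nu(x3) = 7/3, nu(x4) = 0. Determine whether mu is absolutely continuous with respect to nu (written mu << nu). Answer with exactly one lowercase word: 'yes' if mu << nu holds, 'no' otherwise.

mu << nu means: every nu-null measurable set is also mu-null; equivalently, for every atom x, if nu({x}) = 0 then mu({x}) = 0.
Checking each atom:
  x1: nu = 1 > 0 -> no constraint.
  x2: nu = 7/4 > 0 -> no constraint.
  x3: nu = 7/3 > 0 -> no constraint.
  x4: nu = 0, mu = 0 -> consistent with mu << nu.
No atom violates the condition. Therefore mu << nu.

yes


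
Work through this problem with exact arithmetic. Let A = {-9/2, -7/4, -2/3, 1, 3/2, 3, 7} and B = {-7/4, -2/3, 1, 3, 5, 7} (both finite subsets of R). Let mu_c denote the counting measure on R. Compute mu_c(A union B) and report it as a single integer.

Counting measure on a finite set equals cardinality. By inclusion-exclusion, |A union B| = |A| + |B| - |A cap B|.
|A| = 7, |B| = 6, |A cap B| = 5.
So mu_c(A union B) = 7 + 6 - 5 = 8.

8


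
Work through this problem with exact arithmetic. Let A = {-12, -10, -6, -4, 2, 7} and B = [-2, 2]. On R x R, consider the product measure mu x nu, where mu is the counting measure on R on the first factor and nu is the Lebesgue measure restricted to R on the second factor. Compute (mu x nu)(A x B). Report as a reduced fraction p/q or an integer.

For a measurable rectangle A x B, the product measure satisfies
  (mu x nu)(A x B) = mu(A) * nu(B).
  mu(A) = 6.
  nu(B) = 4.
  (mu x nu)(A x B) = 6 * 4 = 24.

24


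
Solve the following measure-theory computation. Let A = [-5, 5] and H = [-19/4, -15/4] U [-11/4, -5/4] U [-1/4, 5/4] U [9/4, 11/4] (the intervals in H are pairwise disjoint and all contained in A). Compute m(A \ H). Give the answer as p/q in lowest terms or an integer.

The ambient interval has length m(A) = 5 - (-5) = 10.
Since the holes are disjoint and sit inside A, by finite additivity
  m(H) = sum_i (b_i - a_i), and m(A \ H) = m(A) - m(H).
Computing the hole measures:
  m(H_1) = -15/4 - (-19/4) = 1.
  m(H_2) = -5/4 - (-11/4) = 3/2.
  m(H_3) = 5/4 - (-1/4) = 3/2.
  m(H_4) = 11/4 - 9/4 = 1/2.
Summed: m(H) = 1 + 3/2 + 3/2 + 1/2 = 9/2.
So m(A \ H) = 10 - 9/2 = 11/2.

11/2


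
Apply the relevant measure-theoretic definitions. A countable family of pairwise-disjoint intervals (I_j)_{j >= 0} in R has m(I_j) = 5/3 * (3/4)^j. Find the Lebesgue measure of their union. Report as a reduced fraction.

By countable additivity of the Lebesgue measure on pairwise disjoint measurable sets,
  m(union_{j >= 0} I_j) = sum_{j >= 0} m(I_j) = sum_{j >= 0} a * r^j,
  with a = 5/3 and r = 3/4.
Since 0 < r = 3/4 < 1, the geometric series converges:
  sum_{j >= 0} a * r^j = a / (1 - r).
  = 5/3 / (1 - 3/4)
  = 5/3 / (1/4)
  = 20/3.

20/3


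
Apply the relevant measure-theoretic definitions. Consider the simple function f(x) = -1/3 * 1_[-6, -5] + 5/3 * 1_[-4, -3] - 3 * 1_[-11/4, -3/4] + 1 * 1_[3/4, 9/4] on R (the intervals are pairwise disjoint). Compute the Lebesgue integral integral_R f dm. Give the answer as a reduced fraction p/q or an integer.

For a simple function f = sum_i c_i * 1_{A_i} with disjoint A_i,
  integral f dm = sum_i c_i * m(A_i).
Lengths of the A_i:
  m(A_1) = -5 - (-6) = 1.
  m(A_2) = -3 - (-4) = 1.
  m(A_3) = -3/4 - (-11/4) = 2.
  m(A_4) = 9/4 - 3/4 = 3/2.
Contributions c_i * m(A_i):
  (-1/3) * (1) = -1/3.
  (5/3) * (1) = 5/3.
  (-3) * (2) = -6.
  (1) * (3/2) = 3/2.
Total: -1/3 + 5/3 - 6 + 3/2 = -19/6.

-19/6


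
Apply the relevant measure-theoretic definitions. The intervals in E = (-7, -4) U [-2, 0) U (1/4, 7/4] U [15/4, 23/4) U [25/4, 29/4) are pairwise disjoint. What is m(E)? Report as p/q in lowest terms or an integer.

For pairwise disjoint intervals, m(union_i I_i) = sum_i m(I_i),
and m is invariant under swapping open/closed endpoints (single points have measure 0).
So m(E) = sum_i (b_i - a_i).
  I_1 has length -4 - (-7) = 3.
  I_2 has length 0 - (-2) = 2.
  I_3 has length 7/4 - 1/4 = 3/2.
  I_4 has length 23/4 - 15/4 = 2.
  I_5 has length 29/4 - 25/4 = 1.
Summing:
  m(E) = 3 + 2 + 3/2 + 2 + 1 = 19/2.

19/2


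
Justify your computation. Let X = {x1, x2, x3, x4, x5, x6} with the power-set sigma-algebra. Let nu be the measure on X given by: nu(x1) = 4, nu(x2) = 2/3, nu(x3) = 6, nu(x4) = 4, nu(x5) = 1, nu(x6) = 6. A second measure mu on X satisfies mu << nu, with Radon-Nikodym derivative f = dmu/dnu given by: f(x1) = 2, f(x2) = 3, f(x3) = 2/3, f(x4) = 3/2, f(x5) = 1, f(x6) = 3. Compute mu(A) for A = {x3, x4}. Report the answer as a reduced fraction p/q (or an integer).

By the defining property of the Radon-Nikodym derivative, for every measurable set A,
  mu(A) = integral_A f dnu.
Since nu is a discrete measure concentrated on the atoms of X, the integral over A reduces to the sum
  mu(A) = sum_{x in A} f(x) * nu({x}).
Computing each term:
  x3: f(x3) * nu(x3) = 2/3 * 6 = 4.
  x4: f(x4) * nu(x4) = 3/2 * 4 = 6.
Summing: mu(A) = 4 + 6 = 10.

10


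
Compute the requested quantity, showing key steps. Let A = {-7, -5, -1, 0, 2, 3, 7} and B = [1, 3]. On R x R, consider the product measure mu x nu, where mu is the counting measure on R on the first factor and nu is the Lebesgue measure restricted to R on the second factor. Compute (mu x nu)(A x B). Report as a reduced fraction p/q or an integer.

For a measurable rectangle A x B, the product measure satisfies
  (mu x nu)(A x B) = mu(A) * nu(B).
  mu(A) = 7.
  nu(B) = 2.
  (mu x nu)(A x B) = 7 * 2 = 14.

14


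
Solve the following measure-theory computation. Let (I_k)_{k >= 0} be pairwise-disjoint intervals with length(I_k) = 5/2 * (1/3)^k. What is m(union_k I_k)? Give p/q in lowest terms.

By countable additivity of the Lebesgue measure on pairwise disjoint measurable sets,
  m(union_{k >= 0} I_k) = sum_{k >= 0} m(I_k) = sum_{k >= 0} a * r^k,
  with a = 5/2 and r = 1/3.
Since 0 < r = 1/3 < 1, the geometric series converges:
  sum_{k >= 0} a * r^k = a / (1 - r).
  = 5/2 / (1 - 1/3)
  = 5/2 / (2/3)
  = 15/4.

15/4


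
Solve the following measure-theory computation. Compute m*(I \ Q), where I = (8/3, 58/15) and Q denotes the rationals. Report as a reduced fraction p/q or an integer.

The interval I = (8/3, 58/15) has m(I) = 58/15 - 8/3 = 6/5 (endpoints are measure-zero, so open/closed/half-open agree). Write I = (I cap Q) u (I \ Q). The rationals in I are countable, so m*(I cap Q) = 0 (cover each rational by intervals whose total length is arbitrarily small). By countable subadditivity m*(I) <= m*(I cap Q) + m*(I \ Q), hence m*(I \ Q) >= m(I) = 6/5. The reverse inequality m*(I \ Q) <= m*(I) = 6/5 is trivial since (I \ Q) is a subset of I. Therefore m*(I \ Q) = 6/5.

6/5


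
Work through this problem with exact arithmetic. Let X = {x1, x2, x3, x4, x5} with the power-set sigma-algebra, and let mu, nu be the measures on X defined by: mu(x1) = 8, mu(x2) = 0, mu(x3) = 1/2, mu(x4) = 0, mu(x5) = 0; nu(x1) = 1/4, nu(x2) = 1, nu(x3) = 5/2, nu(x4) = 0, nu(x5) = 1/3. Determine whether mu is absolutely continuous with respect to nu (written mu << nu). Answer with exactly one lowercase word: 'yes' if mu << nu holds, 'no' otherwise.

mu << nu means: every nu-null measurable set is also mu-null; equivalently, for every atom x, if nu({x}) = 0 then mu({x}) = 0.
Checking each atom:
  x1: nu = 1/4 > 0 -> no constraint.
  x2: nu = 1 > 0 -> no constraint.
  x3: nu = 5/2 > 0 -> no constraint.
  x4: nu = 0, mu = 0 -> consistent with mu << nu.
  x5: nu = 1/3 > 0 -> no constraint.
No atom violates the condition. Therefore mu << nu.

yes


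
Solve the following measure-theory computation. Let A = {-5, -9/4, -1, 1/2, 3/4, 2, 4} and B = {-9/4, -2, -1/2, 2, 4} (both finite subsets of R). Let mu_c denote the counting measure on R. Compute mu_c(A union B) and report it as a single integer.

Counting measure on a finite set equals cardinality. By inclusion-exclusion, |A union B| = |A| + |B| - |A cap B|.
|A| = 7, |B| = 5, |A cap B| = 3.
So mu_c(A union B) = 7 + 5 - 3 = 9.

9


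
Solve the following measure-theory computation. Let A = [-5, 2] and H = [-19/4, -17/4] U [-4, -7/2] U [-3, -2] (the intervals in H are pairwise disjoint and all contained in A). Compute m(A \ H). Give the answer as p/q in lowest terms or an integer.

The ambient interval has length m(A) = 2 - (-5) = 7.
Since the holes are disjoint and sit inside A, by finite additivity
  m(H) = sum_i (b_i - a_i), and m(A \ H) = m(A) - m(H).
Computing the hole measures:
  m(H_1) = -17/4 - (-19/4) = 1/2.
  m(H_2) = -7/2 - (-4) = 1/2.
  m(H_3) = -2 - (-3) = 1.
Summed: m(H) = 1/2 + 1/2 + 1 = 2.
So m(A \ H) = 7 - 2 = 5.

5


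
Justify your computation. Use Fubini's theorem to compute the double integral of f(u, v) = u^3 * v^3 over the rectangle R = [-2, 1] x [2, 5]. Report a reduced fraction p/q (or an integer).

f(u, v) is a tensor product of a function of u and a function of v, and both factors are bounded continuous (hence Lebesgue integrable) on the rectangle, so Fubini's theorem applies:
  integral_R f d(m x m) = (integral_a1^b1 u^3 du) * (integral_a2^b2 v^3 dv).
Inner integral in u: integral_{-2}^{1} u^3 du = (1^4 - (-2)^4)/4
  = -15/4.
Inner integral in v: integral_{2}^{5} v^3 dv = (5^4 - 2^4)/4
  = 609/4.
Product: (-15/4) * (609/4) = -9135/16.

-9135/16


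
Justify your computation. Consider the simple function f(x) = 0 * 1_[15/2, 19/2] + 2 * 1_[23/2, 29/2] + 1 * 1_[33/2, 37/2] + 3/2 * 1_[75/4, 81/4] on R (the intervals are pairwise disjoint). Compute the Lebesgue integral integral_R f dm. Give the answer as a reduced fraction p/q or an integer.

For a simple function f = sum_i c_i * 1_{A_i} with disjoint A_i,
  integral f dm = sum_i c_i * m(A_i).
Lengths of the A_i:
  m(A_1) = 19/2 - 15/2 = 2.
  m(A_2) = 29/2 - 23/2 = 3.
  m(A_3) = 37/2 - 33/2 = 2.
  m(A_4) = 81/4 - 75/4 = 3/2.
Contributions c_i * m(A_i):
  (0) * (2) = 0.
  (2) * (3) = 6.
  (1) * (2) = 2.
  (3/2) * (3/2) = 9/4.
Total: 0 + 6 + 2 + 9/4 = 41/4.

41/4


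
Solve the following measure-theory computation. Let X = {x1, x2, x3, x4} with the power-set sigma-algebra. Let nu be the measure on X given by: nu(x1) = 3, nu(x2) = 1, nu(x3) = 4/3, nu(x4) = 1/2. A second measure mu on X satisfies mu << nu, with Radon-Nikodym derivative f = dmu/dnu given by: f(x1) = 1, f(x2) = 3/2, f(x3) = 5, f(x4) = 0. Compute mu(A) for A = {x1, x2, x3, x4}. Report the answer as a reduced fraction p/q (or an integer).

By the defining property of the Radon-Nikodym derivative, for every measurable set A,
  mu(A) = integral_A f dnu.
Since nu is a discrete measure concentrated on the atoms of X, the integral over A reduces to the sum
  mu(A) = sum_{x in A} f(x) * nu({x}).
Computing each term:
  x1: f(x1) * nu(x1) = 1 * 3 = 3.
  x2: f(x2) * nu(x2) = 3/2 * 1 = 3/2.
  x3: f(x3) * nu(x3) = 5 * 4/3 = 20/3.
  x4: f(x4) * nu(x4) = 0 * 1/2 = 0.
Summing: mu(A) = 3 + 3/2 + 20/3 + 0 = 67/6.

67/6


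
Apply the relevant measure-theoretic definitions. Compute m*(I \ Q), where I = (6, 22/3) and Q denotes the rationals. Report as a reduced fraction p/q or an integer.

The interval I = (6, 22/3) has m(I) = 22/3 - 6 = 4/3 (endpoints are measure-zero, so open/closed/half-open agree). Write I = (I cap Q) u (I \ Q). The rationals in I are countable, so m*(I cap Q) = 0 (cover each rational by intervals whose total length is arbitrarily small). By countable subadditivity m*(I) <= m*(I cap Q) + m*(I \ Q), hence m*(I \ Q) >= m(I) = 4/3. The reverse inequality m*(I \ Q) <= m*(I) = 4/3 is trivial since (I \ Q) is a subset of I. Therefore m*(I \ Q) = 4/3.

4/3


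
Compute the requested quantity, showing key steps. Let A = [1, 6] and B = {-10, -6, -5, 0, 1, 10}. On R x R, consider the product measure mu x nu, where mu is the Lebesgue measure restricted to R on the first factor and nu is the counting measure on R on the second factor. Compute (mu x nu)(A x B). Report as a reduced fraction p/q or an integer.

For a measurable rectangle A x B, the product measure satisfies
  (mu x nu)(A x B) = mu(A) * nu(B).
  mu(A) = 5.
  nu(B) = 6.
  (mu x nu)(A x B) = 5 * 6 = 30.

30


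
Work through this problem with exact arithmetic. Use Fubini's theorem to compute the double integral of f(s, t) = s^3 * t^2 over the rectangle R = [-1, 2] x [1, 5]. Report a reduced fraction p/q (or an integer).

f(s, t) is a tensor product of a function of s and a function of t, and both factors are bounded continuous (hence Lebesgue integrable) on the rectangle, so Fubini's theorem applies:
  integral_R f d(m x m) = (integral_a1^b1 s^3 ds) * (integral_a2^b2 t^2 dt).
Inner integral in s: integral_{-1}^{2} s^3 ds = (2^4 - (-1)^4)/4
  = 15/4.
Inner integral in t: integral_{1}^{5} t^2 dt = (5^3 - 1^3)/3
  = 124/3.
Product: (15/4) * (124/3) = 155.

155


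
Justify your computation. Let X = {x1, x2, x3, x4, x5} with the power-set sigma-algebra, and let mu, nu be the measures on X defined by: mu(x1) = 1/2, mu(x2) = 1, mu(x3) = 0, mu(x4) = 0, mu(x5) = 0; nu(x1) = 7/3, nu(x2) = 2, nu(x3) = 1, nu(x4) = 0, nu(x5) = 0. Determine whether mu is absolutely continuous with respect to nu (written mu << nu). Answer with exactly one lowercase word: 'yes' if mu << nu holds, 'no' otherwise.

mu << nu means: every nu-null measurable set is also mu-null; equivalently, for every atom x, if nu({x}) = 0 then mu({x}) = 0.
Checking each atom:
  x1: nu = 7/3 > 0 -> no constraint.
  x2: nu = 2 > 0 -> no constraint.
  x3: nu = 1 > 0 -> no constraint.
  x4: nu = 0, mu = 0 -> consistent with mu << nu.
  x5: nu = 0, mu = 0 -> consistent with mu << nu.
No atom violates the condition. Therefore mu << nu.

yes


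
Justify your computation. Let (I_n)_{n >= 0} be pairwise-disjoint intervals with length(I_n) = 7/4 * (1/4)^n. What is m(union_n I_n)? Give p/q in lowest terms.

By countable additivity of the Lebesgue measure on pairwise disjoint measurable sets,
  m(union_{n >= 0} I_n) = sum_{n >= 0} m(I_n) = sum_{n >= 0} a * r^n,
  with a = 7/4 and r = 1/4.
Since 0 < r = 1/4 < 1, the geometric series converges:
  sum_{n >= 0} a * r^n = a / (1 - r).
  = 7/4 / (1 - 1/4)
  = 7/4 / (3/4)
  = 7/3.

7/3


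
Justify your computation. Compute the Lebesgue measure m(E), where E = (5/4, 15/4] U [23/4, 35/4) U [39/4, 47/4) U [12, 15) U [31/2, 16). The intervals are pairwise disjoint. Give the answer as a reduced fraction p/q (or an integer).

For pairwise disjoint intervals, m(union_i I_i) = sum_i m(I_i),
and m is invariant under swapping open/closed endpoints (single points have measure 0).
So m(E) = sum_i (b_i - a_i).
  I_1 has length 15/4 - 5/4 = 5/2.
  I_2 has length 35/4 - 23/4 = 3.
  I_3 has length 47/4 - 39/4 = 2.
  I_4 has length 15 - 12 = 3.
  I_5 has length 16 - 31/2 = 1/2.
Summing:
  m(E) = 5/2 + 3 + 2 + 3 + 1/2 = 11.

11


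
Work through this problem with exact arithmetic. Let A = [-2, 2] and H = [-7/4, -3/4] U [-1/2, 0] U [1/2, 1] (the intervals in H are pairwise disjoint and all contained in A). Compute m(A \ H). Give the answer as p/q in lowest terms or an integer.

The ambient interval has length m(A) = 2 - (-2) = 4.
Since the holes are disjoint and sit inside A, by finite additivity
  m(H) = sum_i (b_i - a_i), and m(A \ H) = m(A) - m(H).
Computing the hole measures:
  m(H_1) = -3/4 - (-7/4) = 1.
  m(H_2) = 0 - (-1/2) = 1/2.
  m(H_3) = 1 - 1/2 = 1/2.
Summed: m(H) = 1 + 1/2 + 1/2 = 2.
So m(A \ H) = 4 - 2 = 2.

2


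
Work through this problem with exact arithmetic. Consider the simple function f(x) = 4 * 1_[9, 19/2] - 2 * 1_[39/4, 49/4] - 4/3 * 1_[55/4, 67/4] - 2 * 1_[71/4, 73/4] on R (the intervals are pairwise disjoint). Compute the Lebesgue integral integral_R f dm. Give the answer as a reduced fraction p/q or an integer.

For a simple function f = sum_i c_i * 1_{A_i} with disjoint A_i,
  integral f dm = sum_i c_i * m(A_i).
Lengths of the A_i:
  m(A_1) = 19/2 - 9 = 1/2.
  m(A_2) = 49/4 - 39/4 = 5/2.
  m(A_3) = 67/4 - 55/4 = 3.
  m(A_4) = 73/4 - 71/4 = 1/2.
Contributions c_i * m(A_i):
  (4) * (1/2) = 2.
  (-2) * (5/2) = -5.
  (-4/3) * (3) = -4.
  (-2) * (1/2) = -1.
Total: 2 - 5 - 4 - 1 = -8.

-8


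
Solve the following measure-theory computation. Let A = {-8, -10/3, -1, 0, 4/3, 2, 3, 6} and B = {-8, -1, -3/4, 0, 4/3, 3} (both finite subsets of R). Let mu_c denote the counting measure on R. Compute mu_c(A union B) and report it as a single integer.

Counting measure on a finite set equals cardinality. By inclusion-exclusion, |A union B| = |A| + |B| - |A cap B|.
|A| = 8, |B| = 6, |A cap B| = 5.
So mu_c(A union B) = 8 + 6 - 5 = 9.

9


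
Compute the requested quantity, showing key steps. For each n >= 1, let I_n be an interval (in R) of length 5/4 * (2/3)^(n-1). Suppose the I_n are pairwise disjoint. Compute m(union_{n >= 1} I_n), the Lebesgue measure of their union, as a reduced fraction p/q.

By countable additivity of the Lebesgue measure on pairwise disjoint measurable sets,
  m(union_{n >= 1} I_n) = sum_{n >= 1} m(I_n) = sum_{n >= 1} a * r^(n-1),
  with a = 5/4 and r = 2/3.
Since 0 < r = 2/3 < 1, the geometric series converges:
  sum_{n >= 1} a * r^(n-1) = a / (1 - r).
  = 5/4 / (1 - 2/3)
  = 5/4 / (1/3)
  = 15/4.

15/4


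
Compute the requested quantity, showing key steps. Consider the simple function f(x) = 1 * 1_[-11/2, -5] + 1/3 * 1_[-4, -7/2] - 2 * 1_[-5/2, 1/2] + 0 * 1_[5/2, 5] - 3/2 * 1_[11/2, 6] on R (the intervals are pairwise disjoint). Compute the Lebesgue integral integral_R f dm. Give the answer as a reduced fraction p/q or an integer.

For a simple function f = sum_i c_i * 1_{A_i} with disjoint A_i,
  integral f dm = sum_i c_i * m(A_i).
Lengths of the A_i:
  m(A_1) = -5 - (-11/2) = 1/2.
  m(A_2) = -7/2 - (-4) = 1/2.
  m(A_3) = 1/2 - (-5/2) = 3.
  m(A_4) = 5 - 5/2 = 5/2.
  m(A_5) = 6 - 11/2 = 1/2.
Contributions c_i * m(A_i):
  (1) * (1/2) = 1/2.
  (1/3) * (1/2) = 1/6.
  (-2) * (3) = -6.
  (0) * (5/2) = 0.
  (-3/2) * (1/2) = -3/4.
Total: 1/2 + 1/6 - 6 + 0 - 3/4 = -73/12.

-73/12


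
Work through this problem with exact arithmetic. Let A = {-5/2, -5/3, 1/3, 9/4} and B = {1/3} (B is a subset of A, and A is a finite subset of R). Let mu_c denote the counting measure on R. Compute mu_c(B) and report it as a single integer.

Counting measure assigns mu_c(E) = |E| (number of elements) when E is finite.
B has 1 element(s), so mu_c(B) = 1.

1


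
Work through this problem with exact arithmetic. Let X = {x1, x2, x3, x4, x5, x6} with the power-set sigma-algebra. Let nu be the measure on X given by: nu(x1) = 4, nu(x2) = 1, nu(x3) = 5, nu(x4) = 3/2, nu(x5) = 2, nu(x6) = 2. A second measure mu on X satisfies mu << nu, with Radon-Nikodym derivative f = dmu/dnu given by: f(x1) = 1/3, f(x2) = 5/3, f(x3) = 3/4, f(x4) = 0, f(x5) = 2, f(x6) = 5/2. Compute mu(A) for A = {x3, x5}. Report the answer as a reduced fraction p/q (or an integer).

By the defining property of the Radon-Nikodym derivative, for every measurable set A,
  mu(A) = integral_A f dnu.
Since nu is a discrete measure concentrated on the atoms of X, the integral over A reduces to the sum
  mu(A) = sum_{x in A} f(x) * nu({x}).
Computing each term:
  x3: f(x3) * nu(x3) = 3/4 * 5 = 15/4.
  x5: f(x5) * nu(x5) = 2 * 2 = 4.
Summing: mu(A) = 15/4 + 4 = 31/4.

31/4


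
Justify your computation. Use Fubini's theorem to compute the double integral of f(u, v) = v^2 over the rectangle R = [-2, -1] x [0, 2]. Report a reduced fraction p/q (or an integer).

f(u, v) is a tensor product of a function of u and a function of v, and both factors are bounded continuous (hence Lebesgue integrable) on the rectangle, so Fubini's theorem applies:
  integral_R f d(m x m) = (integral_a1^b1 1 du) * (integral_a2^b2 v^2 dv).
Inner integral in u: integral_{-2}^{-1} 1 du = ((-1)^1 - (-2)^1)/1
  = 1.
Inner integral in v: integral_{0}^{2} v^2 dv = (2^3 - 0^3)/3
  = 8/3.
Product: (1) * (8/3) = 8/3.

8/3


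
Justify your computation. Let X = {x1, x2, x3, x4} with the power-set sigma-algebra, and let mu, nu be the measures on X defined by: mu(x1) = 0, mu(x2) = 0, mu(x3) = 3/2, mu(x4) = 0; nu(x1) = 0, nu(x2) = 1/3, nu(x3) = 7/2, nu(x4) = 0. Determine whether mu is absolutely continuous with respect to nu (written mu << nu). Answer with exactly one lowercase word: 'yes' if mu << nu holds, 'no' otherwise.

mu << nu means: every nu-null measurable set is also mu-null; equivalently, for every atom x, if nu({x}) = 0 then mu({x}) = 0.
Checking each atom:
  x1: nu = 0, mu = 0 -> consistent with mu << nu.
  x2: nu = 1/3 > 0 -> no constraint.
  x3: nu = 7/2 > 0 -> no constraint.
  x4: nu = 0, mu = 0 -> consistent with mu << nu.
No atom violates the condition. Therefore mu << nu.

yes


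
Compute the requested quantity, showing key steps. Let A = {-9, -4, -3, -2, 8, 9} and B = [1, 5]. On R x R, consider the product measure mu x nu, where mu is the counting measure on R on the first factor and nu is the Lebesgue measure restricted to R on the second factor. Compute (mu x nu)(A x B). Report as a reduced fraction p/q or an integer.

For a measurable rectangle A x B, the product measure satisfies
  (mu x nu)(A x B) = mu(A) * nu(B).
  mu(A) = 6.
  nu(B) = 4.
  (mu x nu)(A x B) = 6 * 4 = 24.

24


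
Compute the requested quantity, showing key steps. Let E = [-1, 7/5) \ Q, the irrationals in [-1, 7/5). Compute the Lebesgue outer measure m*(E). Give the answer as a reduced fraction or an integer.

The interval I = [-1, 7/5) has m(I) = 7/5 - (-1) = 12/5 (endpoints are measure-zero, so open/closed/half-open agree). Write I = (I cap Q) u (I \ Q). The rationals in I are countable, so m*(I cap Q) = 0 (cover each rational by intervals whose total length is arbitrarily small). By countable subadditivity m*(I) <= m*(I cap Q) + m*(I \ Q), hence m*(I \ Q) >= m(I) = 12/5. The reverse inequality m*(I \ Q) <= m*(I) = 12/5 is trivial since (I \ Q) is a subset of I. Therefore m*(I \ Q) = 12/5.

12/5


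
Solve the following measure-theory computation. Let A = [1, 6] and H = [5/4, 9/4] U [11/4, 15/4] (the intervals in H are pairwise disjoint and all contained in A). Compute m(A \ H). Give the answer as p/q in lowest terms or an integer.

The ambient interval has length m(A) = 6 - 1 = 5.
Since the holes are disjoint and sit inside A, by finite additivity
  m(H) = sum_i (b_i - a_i), and m(A \ H) = m(A) - m(H).
Computing the hole measures:
  m(H_1) = 9/4 - 5/4 = 1.
  m(H_2) = 15/4 - 11/4 = 1.
Summed: m(H) = 1 + 1 = 2.
So m(A \ H) = 5 - 2 = 3.

3


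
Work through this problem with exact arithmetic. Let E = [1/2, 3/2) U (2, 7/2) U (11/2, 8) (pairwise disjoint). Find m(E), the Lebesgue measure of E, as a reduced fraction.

For pairwise disjoint intervals, m(union_i I_i) = sum_i m(I_i),
and m is invariant under swapping open/closed endpoints (single points have measure 0).
So m(E) = sum_i (b_i - a_i).
  I_1 has length 3/2 - 1/2 = 1.
  I_2 has length 7/2 - 2 = 3/2.
  I_3 has length 8 - 11/2 = 5/2.
Summing:
  m(E) = 1 + 3/2 + 5/2 = 5.

5


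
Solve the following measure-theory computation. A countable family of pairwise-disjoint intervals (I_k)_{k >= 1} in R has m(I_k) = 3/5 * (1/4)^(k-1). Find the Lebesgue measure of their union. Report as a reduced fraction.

By countable additivity of the Lebesgue measure on pairwise disjoint measurable sets,
  m(union_{k >= 1} I_k) = sum_{k >= 1} m(I_k) = sum_{k >= 1} a * r^(k-1),
  with a = 3/5 and r = 1/4.
Since 0 < r = 1/4 < 1, the geometric series converges:
  sum_{k >= 1} a * r^(k-1) = a / (1 - r).
  = 3/5 / (1 - 1/4)
  = 3/5 / (3/4)
  = 4/5.

4/5


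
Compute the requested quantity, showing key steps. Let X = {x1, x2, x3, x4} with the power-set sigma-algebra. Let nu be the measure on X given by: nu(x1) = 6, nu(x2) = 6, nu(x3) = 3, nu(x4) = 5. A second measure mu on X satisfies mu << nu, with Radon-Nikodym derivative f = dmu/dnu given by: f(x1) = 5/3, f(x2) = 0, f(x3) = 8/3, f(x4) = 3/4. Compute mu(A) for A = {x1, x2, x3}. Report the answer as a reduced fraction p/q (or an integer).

By the defining property of the Radon-Nikodym derivative, for every measurable set A,
  mu(A) = integral_A f dnu.
Since nu is a discrete measure concentrated on the atoms of X, the integral over A reduces to the sum
  mu(A) = sum_{x in A} f(x) * nu({x}).
Computing each term:
  x1: f(x1) * nu(x1) = 5/3 * 6 = 10.
  x2: f(x2) * nu(x2) = 0 * 6 = 0.
  x3: f(x3) * nu(x3) = 8/3 * 3 = 8.
Summing: mu(A) = 10 + 0 + 8 = 18.

18


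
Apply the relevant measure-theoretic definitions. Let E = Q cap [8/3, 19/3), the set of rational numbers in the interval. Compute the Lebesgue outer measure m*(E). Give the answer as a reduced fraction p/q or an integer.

The set Q cap [8/3, 19/3) is countable (a subset of the countable set Q). Lebesgue outer measure of any countable set is 0: each singleton {q} has m*({q}) = 0, and by countable subadditivity m*(union_k {q_k}) <= sum_k m*({q_k}) = sum_k 0 = 0. The reverse inequality m*(E) >= 0 is automatic. So m*(Q cap [8/3, 19/3)) = 0.

0


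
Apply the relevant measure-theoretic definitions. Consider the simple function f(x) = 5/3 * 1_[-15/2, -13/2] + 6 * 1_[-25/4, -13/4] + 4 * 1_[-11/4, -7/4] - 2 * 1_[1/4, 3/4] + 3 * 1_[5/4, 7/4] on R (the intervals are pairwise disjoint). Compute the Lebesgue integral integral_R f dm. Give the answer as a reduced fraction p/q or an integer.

For a simple function f = sum_i c_i * 1_{A_i} with disjoint A_i,
  integral f dm = sum_i c_i * m(A_i).
Lengths of the A_i:
  m(A_1) = -13/2 - (-15/2) = 1.
  m(A_2) = -13/4 - (-25/4) = 3.
  m(A_3) = -7/4 - (-11/4) = 1.
  m(A_4) = 3/4 - 1/4 = 1/2.
  m(A_5) = 7/4 - 5/4 = 1/2.
Contributions c_i * m(A_i):
  (5/3) * (1) = 5/3.
  (6) * (3) = 18.
  (4) * (1) = 4.
  (-2) * (1/2) = -1.
  (3) * (1/2) = 3/2.
Total: 5/3 + 18 + 4 - 1 + 3/2 = 145/6.

145/6


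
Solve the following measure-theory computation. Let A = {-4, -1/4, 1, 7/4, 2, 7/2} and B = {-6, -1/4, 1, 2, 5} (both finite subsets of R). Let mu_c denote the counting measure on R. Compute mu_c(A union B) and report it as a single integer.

Counting measure on a finite set equals cardinality. By inclusion-exclusion, |A union B| = |A| + |B| - |A cap B|.
|A| = 6, |B| = 5, |A cap B| = 3.
So mu_c(A union B) = 6 + 5 - 3 = 8.

8


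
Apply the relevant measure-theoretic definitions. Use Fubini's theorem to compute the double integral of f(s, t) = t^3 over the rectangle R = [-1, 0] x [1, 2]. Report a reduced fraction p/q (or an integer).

f(s, t) is a tensor product of a function of s and a function of t, and both factors are bounded continuous (hence Lebesgue integrable) on the rectangle, so Fubini's theorem applies:
  integral_R f d(m x m) = (integral_a1^b1 1 ds) * (integral_a2^b2 t^3 dt).
Inner integral in s: integral_{-1}^{0} 1 ds = (0^1 - (-1)^1)/1
  = 1.
Inner integral in t: integral_{1}^{2} t^3 dt = (2^4 - 1^4)/4
  = 15/4.
Product: (1) * (15/4) = 15/4.

15/4


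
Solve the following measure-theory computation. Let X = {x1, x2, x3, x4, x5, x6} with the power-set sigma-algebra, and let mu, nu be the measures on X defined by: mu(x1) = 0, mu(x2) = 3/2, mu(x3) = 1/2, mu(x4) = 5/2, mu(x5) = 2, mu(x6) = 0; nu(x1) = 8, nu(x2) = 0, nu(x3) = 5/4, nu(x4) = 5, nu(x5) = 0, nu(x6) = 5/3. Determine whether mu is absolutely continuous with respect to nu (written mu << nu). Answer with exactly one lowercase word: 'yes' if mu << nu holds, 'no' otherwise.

mu << nu means: every nu-null measurable set is also mu-null; equivalently, for every atom x, if nu({x}) = 0 then mu({x}) = 0.
Checking each atom:
  x1: nu = 8 > 0 -> no constraint.
  x2: nu = 0, mu = 3/2 > 0 -> violates mu << nu.
  x3: nu = 5/4 > 0 -> no constraint.
  x4: nu = 5 > 0 -> no constraint.
  x5: nu = 0, mu = 2 > 0 -> violates mu << nu.
  x6: nu = 5/3 > 0 -> no constraint.
The atom(s) x2, x5 violate the condition (nu = 0 but mu > 0). Therefore mu is NOT absolutely continuous w.r.t. nu.

no


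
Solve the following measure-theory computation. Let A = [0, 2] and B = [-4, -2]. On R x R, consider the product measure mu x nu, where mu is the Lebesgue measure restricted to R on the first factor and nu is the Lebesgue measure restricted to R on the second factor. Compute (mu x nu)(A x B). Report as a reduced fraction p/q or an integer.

For a measurable rectangle A x B, the product measure satisfies
  (mu x nu)(A x B) = mu(A) * nu(B).
  mu(A) = 2.
  nu(B) = 2.
  (mu x nu)(A x B) = 2 * 2 = 4.

4


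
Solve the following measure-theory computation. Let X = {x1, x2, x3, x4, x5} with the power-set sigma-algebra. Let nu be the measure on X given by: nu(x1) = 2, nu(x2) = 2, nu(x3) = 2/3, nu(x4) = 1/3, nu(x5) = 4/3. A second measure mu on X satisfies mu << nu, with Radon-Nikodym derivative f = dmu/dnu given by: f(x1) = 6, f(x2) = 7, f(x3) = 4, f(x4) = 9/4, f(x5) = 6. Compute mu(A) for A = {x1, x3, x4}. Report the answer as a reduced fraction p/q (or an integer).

By the defining property of the Radon-Nikodym derivative, for every measurable set A,
  mu(A) = integral_A f dnu.
Since nu is a discrete measure concentrated on the atoms of X, the integral over A reduces to the sum
  mu(A) = sum_{x in A} f(x) * nu({x}).
Computing each term:
  x1: f(x1) * nu(x1) = 6 * 2 = 12.
  x3: f(x3) * nu(x3) = 4 * 2/3 = 8/3.
  x4: f(x4) * nu(x4) = 9/4 * 1/3 = 3/4.
Summing: mu(A) = 12 + 8/3 + 3/4 = 185/12.

185/12


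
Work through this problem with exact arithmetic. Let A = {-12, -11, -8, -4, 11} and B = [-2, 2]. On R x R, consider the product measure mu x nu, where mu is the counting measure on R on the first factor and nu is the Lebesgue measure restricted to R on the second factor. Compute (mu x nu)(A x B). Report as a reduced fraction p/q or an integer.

For a measurable rectangle A x B, the product measure satisfies
  (mu x nu)(A x B) = mu(A) * nu(B).
  mu(A) = 5.
  nu(B) = 4.
  (mu x nu)(A x B) = 5 * 4 = 20.

20


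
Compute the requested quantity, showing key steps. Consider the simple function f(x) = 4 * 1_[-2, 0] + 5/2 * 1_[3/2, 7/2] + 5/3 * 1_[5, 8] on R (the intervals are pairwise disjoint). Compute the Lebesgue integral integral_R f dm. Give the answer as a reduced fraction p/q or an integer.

For a simple function f = sum_i c_i * 1_{A_i} with disjoint A_i,
  integral f dm = sum_i c_i * m(A_i).
Lengths of the A_i:
  m(A_1) = 0 - (-2) = 2.
  m(A_2) = 7/2 - 3/2 = 2.
  m(A_3) = 8 - 5 = 3.
Contributions c_i * m(A_i):
  (4) * (2) = 8.
  (5/2) * (2) = 5.
  (5/3) * (3) = 5.
Total: 8 + 5 + 5 = 18.

18


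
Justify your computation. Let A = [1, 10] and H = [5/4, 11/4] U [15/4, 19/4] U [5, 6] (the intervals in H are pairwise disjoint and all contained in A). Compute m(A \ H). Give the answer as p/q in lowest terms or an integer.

The ambient interval has length m(A) = 10 - 1 = 9.
Since the holes are disjoint and sit inside A, by finite additivity
  m(H) = sum_i (b_i - a_i), and m(A \ H) = m(A) - m(H).
Computing the hole measures:
  m(H_1) = 11/4 - 5/4 = 3/2.
  m(H_2) = 19/4 - 15/4 = 1.
  m(H_3) = 6 - 5 = 1.
Summed: m(H) = 3/2 + 1 + 1 = 7/2.
So m(A \ H) = 9 - 7/2 = 11/2.

11/2


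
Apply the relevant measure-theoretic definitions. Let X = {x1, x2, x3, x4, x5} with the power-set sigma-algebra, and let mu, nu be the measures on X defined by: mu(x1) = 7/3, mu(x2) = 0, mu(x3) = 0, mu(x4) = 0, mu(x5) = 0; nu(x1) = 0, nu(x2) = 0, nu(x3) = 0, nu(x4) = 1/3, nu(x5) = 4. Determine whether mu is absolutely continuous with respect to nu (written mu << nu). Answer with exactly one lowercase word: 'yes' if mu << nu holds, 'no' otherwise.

mu << nu means: every nu-null measurable set is also mu-null; equivalently, for every atom x, if nu({x}) = 0 then mu({x}) = 0.
Checking each atom:
  x1: nu = 0, mu = 7/3 > 0 -> violates mu << nu.
  x2: nu = 0, mu = 0 -> consistent with mu << nu.
  x3: nu = 0, mu = 0 -> consistent with mu << nu.
  x4: nu = 1/3 > 0 -> no constraint.
  x5: nu = 4 > 0 -> no constraint.
The atom(s) x1 violate the condition (nu = 0 but mu > 0). Therefore mu is NOT absolutely continuous w.r.t. nu.

no


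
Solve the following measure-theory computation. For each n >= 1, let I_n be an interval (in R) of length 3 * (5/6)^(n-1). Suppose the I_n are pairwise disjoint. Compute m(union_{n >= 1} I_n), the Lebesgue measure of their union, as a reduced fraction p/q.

By countable additivity of the Lebesgue measure on pairwise disjoint measurable sets,
  m(union_{n >= 1} I_n) = sum_{n >= 1} m(I_n) = sum_{n >= 1} a * r^(n-1),
  with a = 3 and r = 5/6.
Since 0 < r = 5/6 < 1, the geometric series converges:
  sum_{n >= 1} a * r^(n-1) = a / (1 - r).
  = 3 / (1 - 5/6)
  = 3 / (1/6)
  = 18.

18
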